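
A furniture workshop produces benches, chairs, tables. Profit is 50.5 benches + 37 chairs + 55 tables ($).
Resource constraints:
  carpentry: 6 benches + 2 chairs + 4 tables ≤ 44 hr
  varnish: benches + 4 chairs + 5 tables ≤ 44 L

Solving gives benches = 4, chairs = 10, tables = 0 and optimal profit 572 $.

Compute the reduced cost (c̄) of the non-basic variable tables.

Check each constraint at x*: carpentry 44/44 (tight); varnish 44/44 (tight).
Dual feasibility on the basic columns requires 6·y_carpentry + 1·y_varnish = 50.5, 2·y_carpentry + 4·y_varnish = 37.
This yields shadow prices y_carpentry = 7.5, y_varnish = 5.5.
Reduced cost of tables: c₃ − yᵀa₃ = 55 − (7.5·4 + 5.5·5) = 55 − 57.5 = -2.5.

-2.5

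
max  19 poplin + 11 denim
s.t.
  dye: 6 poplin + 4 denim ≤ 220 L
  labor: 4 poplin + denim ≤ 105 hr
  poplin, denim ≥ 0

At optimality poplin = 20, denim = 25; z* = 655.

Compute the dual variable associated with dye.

Check each constraint at x*: dye 220/220 (tight); labor 105/105 (tight).
Dual feasibility on the basic columns requires 6·y_dye + 4·y_labor = 19, 4·y_dye + 1·y_labor = 11.
→ y_dye = 2.5 and y_labor = 1.
Shadow price of dye = 2.5.

2.5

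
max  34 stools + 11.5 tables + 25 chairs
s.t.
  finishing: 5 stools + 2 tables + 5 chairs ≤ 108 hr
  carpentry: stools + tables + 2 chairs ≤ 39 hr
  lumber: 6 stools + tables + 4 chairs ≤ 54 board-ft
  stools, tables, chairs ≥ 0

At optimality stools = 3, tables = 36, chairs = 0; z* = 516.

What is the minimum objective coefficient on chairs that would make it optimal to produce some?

Binding: carpentry and lumber. Non-binding: finishing (21 unused).
Since finishing is not tight, its dual is 0.
From A_Bᵀ y = c: 1·y_carpentry + 6·y_lumber = 34; 1·y_carpentry + 1·y_lumber = 11.5.
Solving: y_carpentry = 7, y_lumber = 4.5.
chairs enters the basis when its profit ≥ yᵀa₃ = 7·2 + 4.5·4 = 32.

32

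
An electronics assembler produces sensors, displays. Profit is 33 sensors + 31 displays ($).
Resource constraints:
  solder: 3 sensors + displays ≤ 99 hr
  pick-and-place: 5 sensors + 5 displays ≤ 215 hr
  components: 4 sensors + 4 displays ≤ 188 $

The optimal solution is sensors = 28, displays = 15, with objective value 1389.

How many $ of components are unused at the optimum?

16

components used = 4·28 + 4·15 = 172; slack = 188 − 172 = 16.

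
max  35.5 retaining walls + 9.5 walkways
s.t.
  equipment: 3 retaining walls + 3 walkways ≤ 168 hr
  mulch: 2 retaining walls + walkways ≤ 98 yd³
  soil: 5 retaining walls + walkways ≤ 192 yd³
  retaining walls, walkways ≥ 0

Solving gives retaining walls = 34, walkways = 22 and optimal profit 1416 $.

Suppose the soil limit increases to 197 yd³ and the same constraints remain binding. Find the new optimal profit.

1448.5

Binding: equipment and soil. Non-binding: mulch (8 unused).
Since mulch is not tight, its dual is 0.
From A_Bᵀ y = c: 3·y_equipment + 5·y_soil = 35.5; 3·y_equipment + 1·y_soil = 9.5.
This yields shadow prices y_equipment = 1, y_soil = 6.5.
Δz = y_soil·Δb = 6.5 × (5) = 32.5, so new z* = 1416 + 32.5 = 1448.5.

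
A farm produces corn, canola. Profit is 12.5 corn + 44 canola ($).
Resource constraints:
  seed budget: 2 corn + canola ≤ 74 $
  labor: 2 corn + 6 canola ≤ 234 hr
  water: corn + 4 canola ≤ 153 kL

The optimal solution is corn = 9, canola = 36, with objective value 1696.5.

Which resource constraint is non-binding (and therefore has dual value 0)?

seed budget: 54/74 (slack 20)
labor: 234/234 (binding)
water: 153/153 (binding)
By complementary slackness, a constraint with positive slack has shadow price 0 → seed budget.

seed budget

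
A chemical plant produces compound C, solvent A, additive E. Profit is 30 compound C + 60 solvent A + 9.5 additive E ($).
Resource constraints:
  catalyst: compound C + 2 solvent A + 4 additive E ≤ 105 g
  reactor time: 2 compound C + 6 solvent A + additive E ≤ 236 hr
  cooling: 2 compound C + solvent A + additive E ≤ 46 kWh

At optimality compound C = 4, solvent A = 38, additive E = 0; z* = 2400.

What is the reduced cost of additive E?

At the optimum: catalyst uses 80 of 105 (slack = 25); reactor time uses 236 of 236 (binding); cooling uses 46 of 46 (binding).
Since catalyst is not tight, its dual is 0.
Dual feasibility on the basic columns requires 2·y_reactor time + 2·y_cooling = 30, 6·y_reactor time + 1·y_cooling = 60.
→ y_reactor time = 9 and y_cooling = 6.
Reduced cost of additive E: c₃ − yᵀa₃ = 9.5 − (9·1 + 6·1) = 9.5 − 15 = -5.5.

-5.5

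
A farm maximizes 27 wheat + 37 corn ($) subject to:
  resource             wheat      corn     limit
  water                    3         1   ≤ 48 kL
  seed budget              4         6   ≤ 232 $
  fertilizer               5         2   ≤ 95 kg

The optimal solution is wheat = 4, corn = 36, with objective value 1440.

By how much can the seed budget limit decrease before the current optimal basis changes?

168

Binding constraints: water, seed budget. The basis is B = [[3,1],[4,6]] with det 14.
Per unit decrease in seed budget, x* moves by d = (0.0714, -0.2143).
The basis stays optimal until corn reaches 0; allowable decrease = 168 $.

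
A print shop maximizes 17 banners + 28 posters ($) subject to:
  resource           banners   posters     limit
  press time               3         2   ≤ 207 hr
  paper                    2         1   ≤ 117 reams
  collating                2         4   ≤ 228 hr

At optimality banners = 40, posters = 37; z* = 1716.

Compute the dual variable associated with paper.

Check each constraint at x*: press time 194/207 (slack 13); paper 117/117 (tight); collating 228/228 (tight).
By complementary slackness, y = 0 for the non-binding constraint.
Dual feasibility on the basic columns requires 2·y_paper + 2·y_collating = 17, 1·y_paper + 4·y_collating = 28.
Solving: y_paper = 2, y_collating = 6.5.
Shadow price of paper = 2.

2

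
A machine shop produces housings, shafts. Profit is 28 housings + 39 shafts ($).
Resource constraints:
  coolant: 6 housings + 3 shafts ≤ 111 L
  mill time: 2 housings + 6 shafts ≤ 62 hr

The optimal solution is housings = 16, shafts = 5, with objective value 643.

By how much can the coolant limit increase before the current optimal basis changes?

Binding constraints: coolant, mill time. The basis is B = [[6,3],[2,6]] with det 30.
Per unit increase in coolant, x* moves by d = (0.2, -0.0667).
The basis stays optimal until shafts reaches 0; allowable increase = 75 L.

75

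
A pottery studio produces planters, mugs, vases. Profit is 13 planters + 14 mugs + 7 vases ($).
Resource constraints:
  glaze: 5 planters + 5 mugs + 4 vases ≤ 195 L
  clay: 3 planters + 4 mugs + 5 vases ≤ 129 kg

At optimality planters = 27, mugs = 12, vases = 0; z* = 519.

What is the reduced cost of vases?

-6

Both glaze and clay are binding at x*.
The binding rows give the dual system: 5·y_glaze + 3·y_clay = 13 and 5·y_glaze + 4·y_clay = 14.
This yields shadow prices y_glaze = 2, y_clay = 1.
Reduced cost of vases: c₃ − yᵀa₃ = 7 − (2·4 + 1·5) = 7 − 13 = -6.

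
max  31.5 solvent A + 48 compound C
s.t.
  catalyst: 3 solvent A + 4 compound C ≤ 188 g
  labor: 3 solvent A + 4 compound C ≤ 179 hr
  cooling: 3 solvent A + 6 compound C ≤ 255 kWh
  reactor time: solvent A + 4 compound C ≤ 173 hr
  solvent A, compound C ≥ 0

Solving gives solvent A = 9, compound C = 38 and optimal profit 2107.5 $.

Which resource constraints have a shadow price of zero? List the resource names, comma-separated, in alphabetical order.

catalyst: 179/188 (slack 9)
labor: 179/179 (binding)
cooling: 255/255 (binding)
reactor time: 161/173 (slack 12)
By complementary slackness, a constraint with positive slack has shadow price 0 → catalyst, reactor time.

catalyst, reactor time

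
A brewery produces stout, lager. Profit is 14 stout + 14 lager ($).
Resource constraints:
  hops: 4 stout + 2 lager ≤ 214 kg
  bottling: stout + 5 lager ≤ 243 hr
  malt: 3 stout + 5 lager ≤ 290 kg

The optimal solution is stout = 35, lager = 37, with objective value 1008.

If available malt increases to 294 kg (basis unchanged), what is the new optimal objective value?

1016

Check each constraint at x*: hops 214/214 (tight); bottling 220/243 (slack 23); malt 290/290 (tight).
Slack constraints have shadow price 0 (complementary slackness).
From A_Bᵀ y = c: 4·y_hops + 3·y_malt = 14; 2·y_hops + 5·y_malt = 14.
Solving: y_hops = 2, y_malt = 2.
Δz = y_malt·Δb = 2 × (4) = 8, so new z* = 1008 + 8 = 1016.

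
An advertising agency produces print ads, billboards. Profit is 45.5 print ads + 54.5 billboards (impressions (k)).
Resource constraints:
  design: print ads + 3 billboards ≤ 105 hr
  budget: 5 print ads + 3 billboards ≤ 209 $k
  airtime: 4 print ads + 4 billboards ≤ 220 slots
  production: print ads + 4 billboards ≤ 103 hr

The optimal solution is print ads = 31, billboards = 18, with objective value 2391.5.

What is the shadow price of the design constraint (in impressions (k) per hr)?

At the optimum: design uses 85 of 105 (slack = 20); budget uses 209 of 209 (binding); airtime uses 196 of 220 (slack = 24); production uses 103 of 103 (binding).
Slack constraints have shadow price 0 (complementary slackness).
Dual feasibility on the basic columns requires 5·y_budget + 1·y_production = 45.5, 3·y_budget + 4·y_production = 54.5.
Solving: y_budget = 7.5, y_production = 8.
Shadow price of design = 0.

0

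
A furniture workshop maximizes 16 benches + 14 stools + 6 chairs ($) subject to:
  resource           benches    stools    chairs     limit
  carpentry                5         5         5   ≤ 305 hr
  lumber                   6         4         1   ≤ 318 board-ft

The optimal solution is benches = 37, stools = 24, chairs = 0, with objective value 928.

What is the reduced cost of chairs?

Check each constraint at x*: carpentry 305/305 (tight); lumber 318/318 (tight).
The binding rows give the dual system: 5·y_carpentry + 6·y_lumber = 16 and 5·y_carpentry + 4·y_lumber = 14.
This yields shadow prices y_carpentry = 2, y_lumber = 1.
Reduced cost of chairs: c₃ − yᵀa₃ = 6 − (2·5 + 1·1) = 6 − 11 = -5.

-5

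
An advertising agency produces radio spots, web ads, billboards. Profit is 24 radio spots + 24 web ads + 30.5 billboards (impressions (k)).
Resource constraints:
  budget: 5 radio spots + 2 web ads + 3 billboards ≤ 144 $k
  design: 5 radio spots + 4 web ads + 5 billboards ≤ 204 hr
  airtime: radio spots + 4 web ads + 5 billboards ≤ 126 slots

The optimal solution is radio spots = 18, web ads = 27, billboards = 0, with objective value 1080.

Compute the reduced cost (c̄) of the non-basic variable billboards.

-1.5

Binding: budget and airtime. Non-binding: design (6 unused).
Since design is not tight, its dual is 0.
From A_Bᵀ y = c: 5·y_budget + 1·y_airtime = 24; 2·y_budget + 4·y_airtime = 24.
→ y_budget = 4 and y_airtime = 4.
Reduced cost of billboards: c₃ − yᵀa₃ = 30.5 − (4·3 + 4·5) = 30.5 − 32 = -1.5.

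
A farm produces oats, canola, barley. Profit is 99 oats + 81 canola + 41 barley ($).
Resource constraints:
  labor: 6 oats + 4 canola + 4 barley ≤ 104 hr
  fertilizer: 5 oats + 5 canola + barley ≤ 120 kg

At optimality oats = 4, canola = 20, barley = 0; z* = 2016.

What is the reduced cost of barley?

Both labor and fertilizer are binding at x*.
From A_Bᵀ y = c: 6·y_labor + 5·y_fertilizer = 99; 4·y_labor + 5·y_fertilizer = 81.
Solving: y_labor = 9, y_fertilizer = 9.
Reduced cost of barley: c₃ − yᵀa₃ = 41 − (9·4 + 9·1) = 41 − 45 = -4.

-4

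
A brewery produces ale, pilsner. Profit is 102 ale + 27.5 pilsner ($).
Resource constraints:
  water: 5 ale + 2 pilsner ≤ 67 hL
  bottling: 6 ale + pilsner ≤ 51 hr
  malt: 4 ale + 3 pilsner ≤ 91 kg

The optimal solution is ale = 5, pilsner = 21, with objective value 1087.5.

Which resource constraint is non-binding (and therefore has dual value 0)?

water: 67/67 (binding)
bottling: 51/51 (binding)
malt: 83/91 (slack 8)
By complementary slackness, a constraint with positive slack has shadow price 0 → malt.

malt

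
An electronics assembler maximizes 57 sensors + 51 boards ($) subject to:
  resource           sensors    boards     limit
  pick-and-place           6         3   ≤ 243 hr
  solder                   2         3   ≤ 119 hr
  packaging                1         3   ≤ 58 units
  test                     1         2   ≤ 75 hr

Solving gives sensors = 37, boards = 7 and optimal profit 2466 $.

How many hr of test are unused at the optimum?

test used = 1·37 + 2·7 = 51; slack = 75 − 51 = 24.

24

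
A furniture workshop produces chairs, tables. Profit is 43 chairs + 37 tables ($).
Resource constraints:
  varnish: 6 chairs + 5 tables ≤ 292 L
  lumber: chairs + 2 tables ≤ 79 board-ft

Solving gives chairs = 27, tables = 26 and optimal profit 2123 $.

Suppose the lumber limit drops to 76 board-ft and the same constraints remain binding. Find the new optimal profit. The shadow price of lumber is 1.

Δb = -3, so new z* = 2123 + (1)·(-3) = 2123 − 3 = 2120.

2120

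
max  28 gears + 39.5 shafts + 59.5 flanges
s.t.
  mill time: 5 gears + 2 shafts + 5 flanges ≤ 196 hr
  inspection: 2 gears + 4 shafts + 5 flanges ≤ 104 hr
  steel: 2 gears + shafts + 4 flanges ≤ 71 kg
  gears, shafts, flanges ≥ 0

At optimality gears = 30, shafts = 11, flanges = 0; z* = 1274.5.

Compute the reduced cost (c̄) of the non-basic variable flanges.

Check each constraint at x*: mill time 172/196 (slack 24); inspection 104/104 (tight); steel 71/71 (tight).
By complementary slackness, y = 0 for the non-binding constraint.
Dual feasibility on the basic columns requires 2·y_inspection + 2·y_steel = 28, 4·y_inspection + 1·y_steel = 39.5.
This yields shadow prices y_inspection = 8.5, y_steel = 5.5.
Reduced cost of flanges: c₃ − yᵀa₃ = 59.5 − (8.5·5 + 5.5·4) = 59.5 − 64.5 = -5.

-5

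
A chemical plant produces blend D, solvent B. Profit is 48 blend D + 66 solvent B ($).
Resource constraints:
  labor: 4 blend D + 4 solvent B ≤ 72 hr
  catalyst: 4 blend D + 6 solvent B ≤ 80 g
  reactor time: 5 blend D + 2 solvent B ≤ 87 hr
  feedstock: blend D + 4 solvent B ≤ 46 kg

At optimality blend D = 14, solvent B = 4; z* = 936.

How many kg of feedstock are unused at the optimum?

16

feedstock used = 1·14 + 4·4 = 30; slack = 46 − 30 = 16.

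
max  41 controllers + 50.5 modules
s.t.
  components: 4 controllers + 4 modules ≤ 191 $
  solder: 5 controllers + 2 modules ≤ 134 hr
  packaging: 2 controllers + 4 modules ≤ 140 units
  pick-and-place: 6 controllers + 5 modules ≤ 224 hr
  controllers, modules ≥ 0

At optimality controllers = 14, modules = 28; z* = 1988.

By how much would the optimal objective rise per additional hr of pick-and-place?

Binding: packaging and pick-and-place. Non-binding: components (23 unused), solder (8 unused).
Since components, solder are not tight, their duals are 0.
The binding rows give the dual system: 2·y_packaging + 6·y_pick-and-place = 41 and 4·y_packaging + 5·y_pick-and-place = 50.5.
Solving: y_packaging = 7, y_pick-and-place = 4.5.
Shadow price of pick-and-place = 4.5.

4.5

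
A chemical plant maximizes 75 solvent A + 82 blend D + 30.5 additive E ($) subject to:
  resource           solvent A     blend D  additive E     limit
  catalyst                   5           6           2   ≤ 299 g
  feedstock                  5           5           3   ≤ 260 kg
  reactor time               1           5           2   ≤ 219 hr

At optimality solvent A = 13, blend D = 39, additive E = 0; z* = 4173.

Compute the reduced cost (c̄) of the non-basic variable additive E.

Binding: catalyst and feedstock. Non-binding: reactor time (11 unused).
By complementary slackness, y = 0 for the non-binding constraint.
From A_Bᵀ y = c: 5·y_catalyst + 5·y_feedstock = 75; 6·y_catalyst + 5·y_feedstock = 82.
This yields shadow prices y_catalyst = 7, y_feedstock = 8.
Reduced cost of additive E: c₃ − yᵀa₃ = 30.5 − (7·2 + 8·3) = 30.5 − 38 = -7.5.

-7.5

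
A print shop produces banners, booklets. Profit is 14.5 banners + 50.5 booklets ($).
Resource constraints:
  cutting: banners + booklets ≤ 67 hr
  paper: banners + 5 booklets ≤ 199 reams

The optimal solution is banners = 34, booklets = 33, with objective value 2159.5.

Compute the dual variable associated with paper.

9

Check each constraint at x*: cutting 67/67 (tight); paper 199/199 (tight).
From A_Bᵀ y = c: 1·y_cutting + 1·y_paper = 14.5; 1·y_cutting + 5·y_paper = 50.5.
Solving: y_cutting = 5.5, y_paper = 9.
Shadow price of paper = 9.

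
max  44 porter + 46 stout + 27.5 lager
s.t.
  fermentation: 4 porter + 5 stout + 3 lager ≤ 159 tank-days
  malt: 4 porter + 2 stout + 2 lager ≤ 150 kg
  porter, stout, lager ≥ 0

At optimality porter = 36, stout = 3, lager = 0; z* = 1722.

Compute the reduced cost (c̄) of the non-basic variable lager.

-2.5

Check each constraint at x*: fermentation 159/159 (tight); malt 150/150 (tight).
Dual feasibility on the basic columns requires 4·y_fermentation + 4·y_malt = 44, 5·y_fermentation + 2·y_malt = 46.
→ y_fermentation = 8 and y_malt = 3.
Reduced cost of lager: c₃ − yᵀa₃ = 27.5 − (8·3 + 3·2) = 27.5 − 30 = -2.5.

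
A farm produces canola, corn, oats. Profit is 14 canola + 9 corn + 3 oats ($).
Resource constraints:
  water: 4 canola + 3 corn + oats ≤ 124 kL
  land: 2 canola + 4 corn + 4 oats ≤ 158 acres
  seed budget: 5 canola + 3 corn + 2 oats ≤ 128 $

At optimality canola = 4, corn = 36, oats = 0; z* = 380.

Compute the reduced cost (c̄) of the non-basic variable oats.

Check each constraint at x*: water 124/124 (tight); land 152/158 (slack 6); seed budget 128/128 (tight).
Slack constraints have shadow price 0 (complementary slackness).
From A_Bᵀ y = c: 4·y_water + 5·y_seed budget = 14; 3·y_water + 3·y_seed budget = 9.
This yields shadow prices y_water = 1, y_seed budget = 2.
Reduced cost of oats: c₃ − yᵀa₃ = 3 − (1·1 + 2·2) = 3 − 5 = -2.

-2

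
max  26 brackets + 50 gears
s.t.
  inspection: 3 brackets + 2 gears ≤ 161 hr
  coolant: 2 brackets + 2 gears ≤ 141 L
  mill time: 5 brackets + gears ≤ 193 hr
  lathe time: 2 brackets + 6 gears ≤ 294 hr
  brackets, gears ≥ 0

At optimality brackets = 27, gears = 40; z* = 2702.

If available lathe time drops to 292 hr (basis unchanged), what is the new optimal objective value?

2688

Check each constraint at x*: inspection 161/161 (tight); coolant 134/141 (slack 7); mill time 175/193 (slack 18); lathe time 294/294 (tight).
By complementary slackness, y = 0 for the non-binding constraints.
Dual feasibility on the basic columns requires 3·y_inspection + 2·y_lathe time = 26, 2·y_inspection + 6·y_lathe time = 50.
→ y_inspection = 4 and y_lathe time = 7.
Δz = y_lathe time·Δb = 7 × (-2) = -14, so new z* = 2702 − 14 = 2688.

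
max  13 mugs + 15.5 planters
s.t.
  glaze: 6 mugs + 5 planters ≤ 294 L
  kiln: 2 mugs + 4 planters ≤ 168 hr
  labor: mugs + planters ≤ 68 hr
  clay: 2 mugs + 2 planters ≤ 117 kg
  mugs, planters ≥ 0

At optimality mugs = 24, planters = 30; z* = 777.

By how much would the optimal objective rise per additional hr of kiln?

Binding: glaze and kiln. Non-binding: labor (14 unused), clay (9 unused).
Since labor, clay are not tight, their duals are 0.
Dual feasibility on the basic columns requires 6·y_glaze + 2·y_kiln = 13, 5·y_glaze + 4·y_kiln = 15.5.
This yields shadow prices y_glaze = 1.5, y_kiln = 2.
Shadow price of kiln = 2.

2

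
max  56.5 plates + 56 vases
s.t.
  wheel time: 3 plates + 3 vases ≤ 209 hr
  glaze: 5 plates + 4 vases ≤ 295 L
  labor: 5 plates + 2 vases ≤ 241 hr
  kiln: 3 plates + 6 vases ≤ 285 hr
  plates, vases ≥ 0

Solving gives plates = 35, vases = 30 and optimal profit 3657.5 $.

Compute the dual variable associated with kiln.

Check each constraint at x*: wheel time 195/209 (slack 14); glaze 295/295 (tight); labor 235/241 (slack 6); kiln 285/285 (tight).
Slack constraints have shadow price 0 (complementary slackness).
From A_Bᵀ y = c: 5·y_glaze + 3·y_kiln = 56.5; 4·y_glaze + 6·y_kiln = 56.
Solving: y_glaze = 9.5, y_kiln = 3.
Shadow price of kiln = 3.

3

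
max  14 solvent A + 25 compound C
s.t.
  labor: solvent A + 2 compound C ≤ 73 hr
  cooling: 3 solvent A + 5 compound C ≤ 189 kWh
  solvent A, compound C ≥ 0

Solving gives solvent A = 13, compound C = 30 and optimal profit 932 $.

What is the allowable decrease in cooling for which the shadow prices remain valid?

6.5

Binding constraints: labor, cooling. The basis is B = [[1,2],[3,5]] with det -1.
Per unit decrease in cooling, x* moves by d = (-2, 1).
The basis stays optimal until solvent A reaches 0; allowable decrease = 6.5 kWh.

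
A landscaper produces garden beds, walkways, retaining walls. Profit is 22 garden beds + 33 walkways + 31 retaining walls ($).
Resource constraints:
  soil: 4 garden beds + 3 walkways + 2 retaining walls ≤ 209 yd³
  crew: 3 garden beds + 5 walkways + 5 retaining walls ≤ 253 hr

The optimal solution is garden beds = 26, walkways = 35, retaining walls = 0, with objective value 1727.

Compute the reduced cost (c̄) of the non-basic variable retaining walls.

Check each constraint at x*: soil 209/209 (tight); crew 253/253 (tight).
From A_Bᵀ y = c: 4·y_soil + 3·y_crew = 22; 3·y_soil + 5·y_crew = 33.
This yields shadow prices y_soil = 1, y_crew = 6.
Reduced cost of retaining walls: c₃ − yᵀa₃ = 31 − (1·2 + 6·5) = 31 − 32 = -1.

-1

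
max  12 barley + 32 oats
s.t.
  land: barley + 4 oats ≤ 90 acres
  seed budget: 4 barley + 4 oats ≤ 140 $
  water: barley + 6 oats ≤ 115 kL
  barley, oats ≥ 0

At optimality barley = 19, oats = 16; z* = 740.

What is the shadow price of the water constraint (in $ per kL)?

4

Check each constraint at x*: land 83/90 (slack 7); seed budget 140/140 (tight); water 115/115 (tight).
Slack constraints have shadow price 0 (complementary slackness).
From A_Bᵀ y = c: 4·y_seed budget + 1·y_water = 12; 4·y_seed budget + 6·y_water = 32.
→ y_seed budget = 2 and y_water = 4.
Shadow price of water = 4.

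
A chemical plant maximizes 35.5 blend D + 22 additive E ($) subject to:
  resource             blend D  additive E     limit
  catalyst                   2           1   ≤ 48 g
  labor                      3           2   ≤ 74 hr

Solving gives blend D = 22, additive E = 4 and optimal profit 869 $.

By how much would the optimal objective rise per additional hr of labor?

8.5

At the optimum: catalyst uses 48 of 48 (binding); labor uses 74 of 74 (binding).
The binding rows give the dual system: 2·y_catalyst + 3·y_labor = 35.5 and 1·y_catalyst + 2·y_labor = 22.
Solving: y_catalyst = 5, y_labor = 8.5.
Shadow price of labor = 8.5.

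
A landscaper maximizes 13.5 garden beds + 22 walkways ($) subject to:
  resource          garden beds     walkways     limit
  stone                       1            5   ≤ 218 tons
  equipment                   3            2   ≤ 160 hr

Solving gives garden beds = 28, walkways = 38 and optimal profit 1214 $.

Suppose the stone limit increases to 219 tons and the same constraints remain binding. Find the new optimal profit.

1217

Check each constraint at x*: stone 218/218 (tight); equipment 160/160 (tight).
Dual feasibility on the basic columns requires 1·y_stone + 3·y_equipment = 13.5, 5·y_stone + 2·y_equipment = 22.
Solving: y_stone = 3, y_equipment = 3.5.
Δz = y_stone·Δb = 3 × (1) = 3, so new z* = 1214 + 3 = 1217.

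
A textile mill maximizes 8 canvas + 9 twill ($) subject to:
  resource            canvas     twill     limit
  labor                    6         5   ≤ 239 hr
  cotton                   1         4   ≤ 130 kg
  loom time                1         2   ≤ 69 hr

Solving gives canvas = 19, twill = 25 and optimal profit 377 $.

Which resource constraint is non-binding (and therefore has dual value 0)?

labor: 239/239 (binding)
cotton: 119/130 (slack 11)
loom time: 69/69 (binding)
By complementary slackness, a constraint with positive slack has shadow price 0 → cotton.

cotton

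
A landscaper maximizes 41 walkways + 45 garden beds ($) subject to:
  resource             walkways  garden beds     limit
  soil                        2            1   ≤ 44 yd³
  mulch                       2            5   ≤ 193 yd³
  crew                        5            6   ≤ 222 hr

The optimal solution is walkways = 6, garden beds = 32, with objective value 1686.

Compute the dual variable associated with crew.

7

Check each constraint at x*: soil 44/44 (tight); mulch 172/193 (slack 21); crew 222/222 (tight).
By complementary slackness, y = 0 for the non-binding constraint.
Dual feasibility on the basic columns requires 2·y_soil + 5·y_crew = 41, 1·y_soil + 6·y_crew = 45.
Solving: y_soil = 3, y_crew = 7.
Shadow price of crew = 7.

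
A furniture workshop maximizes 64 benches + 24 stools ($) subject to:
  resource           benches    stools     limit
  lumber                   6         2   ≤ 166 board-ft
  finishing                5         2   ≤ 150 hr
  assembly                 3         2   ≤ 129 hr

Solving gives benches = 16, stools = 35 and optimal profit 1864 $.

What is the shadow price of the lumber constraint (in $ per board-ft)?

4

Binding: lumber and finishing. Non-binding: assembly (11 unused).
Since assembly is not tight, its dual is 0.
The binding rows give the dual system: 6·y_lumber + 5·y_finishing = 64 and 2·y_lumber + 2·y_finishing = 24.
Solving: y_lumber = 4, y_finishing = 8.
Shadow price of lumber = 4.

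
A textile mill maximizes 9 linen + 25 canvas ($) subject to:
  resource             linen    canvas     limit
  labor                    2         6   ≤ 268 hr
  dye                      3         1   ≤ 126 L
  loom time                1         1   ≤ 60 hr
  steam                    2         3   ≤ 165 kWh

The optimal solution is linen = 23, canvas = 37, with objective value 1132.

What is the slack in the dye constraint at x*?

dye used = 3·23 + 1·37 = 106; slack = 126 − 106 = 20.

20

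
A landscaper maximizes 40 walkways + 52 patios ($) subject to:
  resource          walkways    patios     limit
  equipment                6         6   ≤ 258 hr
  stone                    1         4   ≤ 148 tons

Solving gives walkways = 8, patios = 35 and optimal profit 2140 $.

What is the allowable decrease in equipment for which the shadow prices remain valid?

Binding constraints: equipment, stone. The basis is B = [[6,6],[1,4]] with det 18.
Per unit decrease in equipment, x* moves by d = (-0.2222, 0.0556).
The basis stays optimal until walkways reaches 0; allowable decrease = 36 hr.

36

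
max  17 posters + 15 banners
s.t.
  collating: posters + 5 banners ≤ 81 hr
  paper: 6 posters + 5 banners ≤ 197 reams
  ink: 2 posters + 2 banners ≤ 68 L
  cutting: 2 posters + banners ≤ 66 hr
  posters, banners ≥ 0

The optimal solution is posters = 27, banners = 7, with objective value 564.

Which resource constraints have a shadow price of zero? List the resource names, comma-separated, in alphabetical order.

collating: 62/81 (slack 19)
paper: 197/197 (binding)
ink: 68/68 (binding)
cutting: 61/66 (slack 5)
By complementary slackness, a constraint with positive slack has shadow price 0 → collating, cutting.

collating, cutting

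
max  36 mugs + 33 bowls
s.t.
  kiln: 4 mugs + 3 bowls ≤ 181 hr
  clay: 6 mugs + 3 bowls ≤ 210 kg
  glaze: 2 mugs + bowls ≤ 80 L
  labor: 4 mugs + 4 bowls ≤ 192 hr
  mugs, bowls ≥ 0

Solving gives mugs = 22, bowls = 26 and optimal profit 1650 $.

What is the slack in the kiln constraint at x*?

15

kiln used = 4·22 + 3·26 = 166; slack = 181 − 166 = 15.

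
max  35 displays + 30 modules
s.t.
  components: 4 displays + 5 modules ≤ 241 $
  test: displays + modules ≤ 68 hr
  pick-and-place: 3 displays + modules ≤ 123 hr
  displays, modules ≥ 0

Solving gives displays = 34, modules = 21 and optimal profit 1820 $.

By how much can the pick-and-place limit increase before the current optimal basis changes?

Binding constraints: components, pick-and-place. The basis is B = [[4,5],[3,1]] with det -11.
Per unit increase in pick-and-place, x* moves by d = (0.4545, -0.3636).
The basis stays optimal until modules reaches 0; allowable increase = 57.75 hr.

57.75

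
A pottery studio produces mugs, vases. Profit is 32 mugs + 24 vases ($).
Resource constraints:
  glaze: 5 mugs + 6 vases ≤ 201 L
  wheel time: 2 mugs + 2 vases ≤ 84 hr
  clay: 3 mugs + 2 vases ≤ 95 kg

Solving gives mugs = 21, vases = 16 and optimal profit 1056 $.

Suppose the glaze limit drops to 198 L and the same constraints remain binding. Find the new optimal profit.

Check each constraint at x*: glaze 201/201 (tight); wheel time 74/84 (slack 10); clay 95/95 (tight).
By complementary slackness, y = 0 for the non-binding constraint.
The binding rows give the dual system: 5·y_glaze + 3·y_clay = 32 and 6·y_glaze + 2·y_clay = 24.
This yields shadow prices y_glaze = 1, y_clay = 9.
Δz = y_glaze·Δb = 1 × (-3) = -3, so new z* = 1056 − 3 = 1053.

1053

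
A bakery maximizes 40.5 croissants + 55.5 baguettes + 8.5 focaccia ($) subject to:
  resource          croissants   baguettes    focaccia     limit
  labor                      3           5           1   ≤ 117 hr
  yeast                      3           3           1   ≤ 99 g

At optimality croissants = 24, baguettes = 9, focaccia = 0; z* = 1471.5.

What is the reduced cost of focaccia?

Check each constraint at x*: labor 117/117 (tight); yeast 99/99 (tight).
From A_Bᵀ y = c: 3·y_labor + 3·y_yeast = 40.5; 5·y_labor + 3·y_yeast = 55.5.
This yields shadow prices y_labor = 7.5, y_yeast = 6.
Reduced cost of focaccia: c₃ − yᵀa₃ = 8.5 − (7.5·1 + 6·1) = 8.5 − 13.5 = -5.

-5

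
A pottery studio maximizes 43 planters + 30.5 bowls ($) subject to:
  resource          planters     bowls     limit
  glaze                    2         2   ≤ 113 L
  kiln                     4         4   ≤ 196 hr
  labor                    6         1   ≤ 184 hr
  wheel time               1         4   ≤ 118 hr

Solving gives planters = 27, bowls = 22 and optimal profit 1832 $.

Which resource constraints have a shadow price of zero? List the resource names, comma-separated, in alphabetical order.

glaze, wheel time

glaze: 98/113 (slack 15)
kiln: 196/196 (binding)
labor: 184/184 (binding)
wheel time: 115/118 (slack 3)
By complementary slackness, a constraint with positive slack has shadow price 0 → glaze, wheel time.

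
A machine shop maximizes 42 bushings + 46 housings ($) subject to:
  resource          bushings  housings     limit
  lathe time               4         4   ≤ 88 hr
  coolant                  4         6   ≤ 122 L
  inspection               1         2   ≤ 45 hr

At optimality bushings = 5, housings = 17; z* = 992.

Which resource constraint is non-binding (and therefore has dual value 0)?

lathe time: 88/88 (binding)
coolant: 122/122 (binding)
inspection: 39/45 (slack 6)
By complementary slackness, a constraint with positive slack has shadow price 0 → inspection.

inspection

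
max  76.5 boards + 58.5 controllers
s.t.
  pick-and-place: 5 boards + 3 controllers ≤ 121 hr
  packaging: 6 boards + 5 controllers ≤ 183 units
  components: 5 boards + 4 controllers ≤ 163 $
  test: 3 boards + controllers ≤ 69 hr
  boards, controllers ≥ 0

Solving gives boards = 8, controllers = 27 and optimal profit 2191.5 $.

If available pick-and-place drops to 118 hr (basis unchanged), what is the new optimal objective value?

2178

Check each constraint at x*: pick-and-place 121/121 (tight); packaging 183/183 (tight); components 148/163 (slack 15); test 51/69 (slack 18).
Slack constraints have shadow price 0 (complementary slackness).
From A_Bᵀ y = c: 5·y_pick-and-place + 6·y_packaging = 76.5; 3·y_pick-and-place + 5·y_packaging = 58.5.
→ y_pick-and-place = 4.5 and y_packaging = 9.
Δz = y_pick-and-place·Δb = 4.5 × (-3) = -13.5, so new z* = 2191.5 − 13.5 = 2178.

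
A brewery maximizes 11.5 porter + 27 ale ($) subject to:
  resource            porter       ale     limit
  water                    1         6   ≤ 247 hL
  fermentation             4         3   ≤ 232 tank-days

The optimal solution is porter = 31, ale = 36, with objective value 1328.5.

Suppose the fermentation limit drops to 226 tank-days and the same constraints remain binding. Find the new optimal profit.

1316.5

Check each constraint at x*: water 247/247 (tight); fermentation 232/232 (tight).
The binding rows give the dual system: 1·y_water + 4·y_fermentation = 11.5 and 6·y_water + 3·y_fermentation = 27.
→ y_water = 3.5 and y_fermentation = 2.
Δz = y_fermentation·Δb = 2 × (-6) = -12, so new z* = 1328.5 − 12 = 1316.5.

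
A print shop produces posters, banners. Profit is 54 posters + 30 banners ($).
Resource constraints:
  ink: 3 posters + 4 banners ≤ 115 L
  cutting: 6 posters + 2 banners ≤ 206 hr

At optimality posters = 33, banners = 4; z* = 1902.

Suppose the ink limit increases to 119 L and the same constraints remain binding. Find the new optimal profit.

1918

Check each constraint at x*: ink 115/115 (tight); cutting 206/206 (tight).
Dual feasibility on the basic columns requires 3·y_ink + 6·y_cutting = 54, 4·y_ink + 2·y_cutting = 30.
Solving: y_ink = 4, y_cutting = 7.
Δz = y_ink·Δb = 4 × (4) = 16, so new z* = 1902 + 16 = 1918.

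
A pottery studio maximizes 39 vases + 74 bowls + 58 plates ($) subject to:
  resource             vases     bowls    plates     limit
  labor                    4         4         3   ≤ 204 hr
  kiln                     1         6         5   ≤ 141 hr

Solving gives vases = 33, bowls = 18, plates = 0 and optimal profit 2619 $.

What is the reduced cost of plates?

-1

Check each constraint at x*: labor 204/204 (tight); kiln 141/141 (tight).
Dual feasibility on the basic columns requires 4·y_labor + 1·y_kiln = 39, 4·y_labor + 6·y_kiln = 74.
→ y_labor = 8 and y_kiln = 7.
Reduced cost of plates: c₃ − yᵀa₃ = 58 − (8·3 + 7·5) = 58 − 59 = -1.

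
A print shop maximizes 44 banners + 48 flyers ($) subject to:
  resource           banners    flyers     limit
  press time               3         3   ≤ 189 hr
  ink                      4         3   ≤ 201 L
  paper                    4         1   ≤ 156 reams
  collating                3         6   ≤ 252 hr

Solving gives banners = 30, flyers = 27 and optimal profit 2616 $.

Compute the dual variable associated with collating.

Binding: ink and collating. Non-binding: press time (18 unused), paper (9 unused).
Since press time, paper are not tight, their duals are 0.
The binding rows give the dual system: 4·y_ink + 3·y_collating = 44 and 3·y_ink + 6·y_collating = 48.
→ y_ink = 8 and y_collating = 4.
Shadow price of collating = 4.

4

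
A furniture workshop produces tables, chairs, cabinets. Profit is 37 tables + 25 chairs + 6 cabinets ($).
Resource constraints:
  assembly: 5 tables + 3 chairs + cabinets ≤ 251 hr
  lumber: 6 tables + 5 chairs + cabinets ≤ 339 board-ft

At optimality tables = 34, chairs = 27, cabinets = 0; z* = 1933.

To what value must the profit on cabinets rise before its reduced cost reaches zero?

7

Both assembly and lumber are binding at x*.
The binding rows give the dual system: 5·y_assembly + 6·y_lumber = 37 and 3·y_assembly + 5·y_lumber = 25.
→ y_assembly = 5 and y_lumber = 2.
cabinets enters the basis when its profit ≥ yᵀa₃ = 5·1 + 2·1 = 7.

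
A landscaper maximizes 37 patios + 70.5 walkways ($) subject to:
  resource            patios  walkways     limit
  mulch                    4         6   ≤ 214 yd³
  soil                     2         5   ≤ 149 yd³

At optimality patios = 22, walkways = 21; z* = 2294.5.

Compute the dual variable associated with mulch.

At the optimum: mulch uses 214 of 214 (binding); soil uses 149 of 149 (binding).
The binding rows give the dual system: 4·y_mulch + 2·y_soil = 37 and 6·y_mulch + 5·y_soil = 70.5.
Solving: y_mulch = 5.5, y_soil = 7.5.
Shadow price of mulch = 5.5.

5.5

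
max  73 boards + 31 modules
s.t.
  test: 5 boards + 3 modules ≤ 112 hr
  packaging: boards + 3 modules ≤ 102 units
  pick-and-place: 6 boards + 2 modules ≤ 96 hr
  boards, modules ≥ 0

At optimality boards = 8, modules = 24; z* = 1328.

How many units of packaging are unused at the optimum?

22

packaging used = 1·8 + 3·24 = 80; slack = 102 − 80 = 22.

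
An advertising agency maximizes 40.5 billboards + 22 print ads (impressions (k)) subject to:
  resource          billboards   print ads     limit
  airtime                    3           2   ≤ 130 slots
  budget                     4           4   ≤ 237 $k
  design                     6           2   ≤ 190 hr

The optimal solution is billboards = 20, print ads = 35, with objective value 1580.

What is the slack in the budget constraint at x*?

budget used = 4·20 + 4·35 = 220; slack = 237 − 220 = 17.

17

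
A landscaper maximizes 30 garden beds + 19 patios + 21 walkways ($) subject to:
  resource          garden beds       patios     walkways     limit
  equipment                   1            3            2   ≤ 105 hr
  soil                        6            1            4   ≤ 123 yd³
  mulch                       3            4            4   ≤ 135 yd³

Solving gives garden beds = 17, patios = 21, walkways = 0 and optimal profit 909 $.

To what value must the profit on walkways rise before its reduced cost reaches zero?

At the optimum: equipment uses 80 of 105 (slack = 25); soil uses 123 of 123 (binding); mulch uses 135 of 135 (binding).
By complementary slackness, y = 0 for the non-binding constraint.
From A_Bᵀ y = c: 6·y_soil + 3·y_mulch = 30; 1·y_soil + 4·y_mulch = 19.
→ y_soil = 3 and y_mulch = 4.
walkways enters the basis when its profit ≥ yᵀa₃ = 3·4 + 4·4 = 28.

28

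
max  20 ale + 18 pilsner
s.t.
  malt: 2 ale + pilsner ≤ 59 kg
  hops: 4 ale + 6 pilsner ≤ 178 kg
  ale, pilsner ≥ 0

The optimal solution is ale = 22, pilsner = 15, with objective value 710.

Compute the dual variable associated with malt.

6

Both malt and hops are binding at x*.
From A_Bᵀ y = c: 2·y_malt + 4·y_hops = 20; 1·y_malt + 6·y_hops = 18.
→ y_malt = 6 and y_hops = 2.
Shadow price of malt = 6.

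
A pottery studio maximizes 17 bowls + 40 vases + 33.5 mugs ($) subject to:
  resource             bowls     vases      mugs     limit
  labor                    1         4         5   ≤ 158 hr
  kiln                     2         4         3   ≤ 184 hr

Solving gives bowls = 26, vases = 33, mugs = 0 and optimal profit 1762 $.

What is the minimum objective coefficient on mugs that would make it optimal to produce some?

36

Both labor and kiln are binding at x*.
The binding rows give the dual system: 1·y_labor + 2·y_kiln = 17 and 4·y_labor + 4·y_kiln = 40.
Solving: y_labor = 3, y_kiln = 7.
mugs enters the basis when its profit ≥ yᵀa₃ = 3·5 + 7·3 = 36.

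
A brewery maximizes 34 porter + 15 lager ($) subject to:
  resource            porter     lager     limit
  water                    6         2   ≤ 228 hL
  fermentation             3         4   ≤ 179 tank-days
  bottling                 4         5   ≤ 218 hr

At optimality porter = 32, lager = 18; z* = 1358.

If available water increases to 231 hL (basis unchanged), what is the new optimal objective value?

Check each constraint at x*: water 228/228 (tight); fermentation 168/179 (slack 11); bottling 218/218 (tight).
Slack constraints have shadow price 0 (complementary slackness).
The binding rows give the dual system: 6·y_water + 4·y_bottling = 34 and 2·y_water + 5·y_bottling = 15.
Solving: y_water = 5, y_bottling = 1.
Δz = y_water·Δb = 5 × (3) = 15, so new z* = 1358 + 15 = 1373.

1373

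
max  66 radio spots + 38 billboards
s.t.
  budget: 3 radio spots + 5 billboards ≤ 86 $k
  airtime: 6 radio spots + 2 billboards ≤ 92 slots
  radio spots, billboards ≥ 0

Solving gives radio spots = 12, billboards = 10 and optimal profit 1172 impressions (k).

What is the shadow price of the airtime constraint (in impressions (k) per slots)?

9

At the optimum: budget uses 86 of 86 (binding); airtime uses 92 of 92 (binding).
The binding rows give the dual system: 3·y_budget + 6·y_airtime = 66 and 5·y_budget + 2·y_airtime = 38.
This yields shadow prices y_budget = 4, y_airtime = 9.
Shadow price of airtime = 9.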